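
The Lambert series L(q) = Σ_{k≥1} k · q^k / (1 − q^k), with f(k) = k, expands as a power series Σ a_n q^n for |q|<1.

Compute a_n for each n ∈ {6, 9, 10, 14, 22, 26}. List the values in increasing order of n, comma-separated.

12, 13, 18, 24, 36, 42

d|6:{6,3,2,1}  Σf=6+3+2+1=12
d|9:{9,3,1}  Σf=9+3+1=13
[q^10] f(10)=10,f(5)=5,f(2)=2,f(1)=1 ⇒ 18
[q^14] f(14)=14,f(7)=7,f(2)=2,f(1)=1 ⇒ 24
[q^22] f(22)=22,f(11)=11,f(2)=2,f(1)=1 ⇒ 36
n=26: 26·1 13·2 2·13 1·26  f→[26+13+2+1]=42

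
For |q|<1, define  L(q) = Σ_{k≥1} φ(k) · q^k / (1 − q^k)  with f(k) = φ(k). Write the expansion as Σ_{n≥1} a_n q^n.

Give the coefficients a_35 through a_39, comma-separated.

[q^35] φ(35)=24,φ(7)=6,φ(5)=4,φ(1)=1 ⇒ 35
n=36: 36·1 18·2 12·3 9·4 6·6 4·9 3·12 2·18 1·36  φ→[12+6+4+6+2+2+2+1+1]=36
[q^37] φ(1)=1,φ(37)=36 ⇒ 37
d|38:{38,19,2,1}  Σφ=18+18+1+1=38
d|39:{39,13,3,1}  Σφ=24+12+2+1=39

35, 36, 37, 38, 39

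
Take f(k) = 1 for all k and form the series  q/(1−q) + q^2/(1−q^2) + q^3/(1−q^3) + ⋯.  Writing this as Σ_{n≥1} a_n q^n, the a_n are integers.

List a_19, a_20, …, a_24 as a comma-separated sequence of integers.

[q^19] f(1)=1,f(19)=1 ⇒ 2
q^20  k|20↦f(k): 1:1 2:1 4:1 5:1 10:1 20:1  a_20=6
q^21  k|21↦f(k): 21:1 7:1 3:1 1:1  a_21=4
q^22  k|22↦f(k): 1:1 2:1 11:1 22:1  a_22=4
d|23:{23,1}  Σf=1+1=2
n=24: 1·24 2·12 3·8 4·6 6·4 8·3 12·2 24·1  f→[1+1+1+1+1+1+1+1]=8

2, 6, 4, 4, 2, 8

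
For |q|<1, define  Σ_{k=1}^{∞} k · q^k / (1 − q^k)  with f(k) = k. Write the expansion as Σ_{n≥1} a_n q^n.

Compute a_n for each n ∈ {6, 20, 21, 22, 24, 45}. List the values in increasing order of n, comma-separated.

12, 42, 32, 36, 60, 78

[q^6] f(6)=6,f(3)=3,f(2)=2,f(1)=1 ⇒ 12
d|20:{20,10,5,4,2,1}  Σf=20+10+5+4+2+1=42
[q^21] f(1)=1,f(3)=3,f(7)=7,f(21)=21 ⇒ 32
n=22: 22·1 11·2 2·11 1·22  f→[22+11+2+1]=36
n=24: 1·24 2·12 3·8 4·6 6·4 8·3 12·2 24·1  f→[1+2+3+4+6+8+12+24]=60
n=45: 45·1 15·3 9·5 5·9 3·15 1·45  f→[45+15+9+5+3+1]=78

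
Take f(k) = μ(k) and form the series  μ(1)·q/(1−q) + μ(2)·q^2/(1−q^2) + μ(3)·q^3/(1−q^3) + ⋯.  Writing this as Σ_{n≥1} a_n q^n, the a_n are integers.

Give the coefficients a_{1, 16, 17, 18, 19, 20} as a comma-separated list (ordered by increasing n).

[q^1] μ(1)=1 ⇒ 1
[q^16] μ(16)=0,μ(8)=0,μ(4)=0,μ(2)=-1,μ(1)=1 ⇒ 0
q^17  k|17↦μ(k): 1:1 17:-1  a_17=0
d|18:{1,2,3,6,9,18}  Σμ=1+(-1)+(-1)+1+0+0=0
n=19: 1·19 19·1  μ→[1+(-1)]=0
q^20  k|20↦μ(k): 20:0 10:1 5:-1 4:0 2:-1 1:1  a_20=0

1, 0, 0, 0, 0, 0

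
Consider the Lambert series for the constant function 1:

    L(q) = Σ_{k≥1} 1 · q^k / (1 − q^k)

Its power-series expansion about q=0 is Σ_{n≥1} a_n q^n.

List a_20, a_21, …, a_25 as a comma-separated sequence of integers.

6, 4, 4, 2, 8, 3

[q^20] f(1)=1,f(2)=1,f(4)=1,f(5)=1,f(10)=1,f(20)=1 ⇒ 6
q^21  k|21↦f(k): 1:1 3:1 7:1 21:1  a_21=4
[q^22] f(22)=1,f(11)=1,f(2)=1,f(1)=1 ⇒ 4
[q^23] f(23)=1,f(1)=1 ⇒ 2
n=24: 24·1 12·2 8·3 6·4 4·6 3·8 2·12 1·24  f→[1+1+1+1+1+1+1+1]=8
q^25  k|25↦f(k): 1:1 5:1 25:1  a_25=3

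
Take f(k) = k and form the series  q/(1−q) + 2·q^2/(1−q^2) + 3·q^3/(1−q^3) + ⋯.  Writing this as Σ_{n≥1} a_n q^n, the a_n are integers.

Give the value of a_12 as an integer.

a_12 = 28

n=12: 12·1 6·2 4·3 3·4 2·6 1·12  f→[12+6+4+3+2+1]=28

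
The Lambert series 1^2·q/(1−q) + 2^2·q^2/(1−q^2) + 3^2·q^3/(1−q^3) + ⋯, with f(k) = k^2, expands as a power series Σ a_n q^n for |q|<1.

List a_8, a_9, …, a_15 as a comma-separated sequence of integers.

85, 91, 130, 122, 210, 170, 250, 260

n=8: 1·8 2·4 4·2 8·1  f→[1+4+16+64]=85
[q^9] f(1)=1,f(3)=9,f(9)=81 ⇒ 91
d|10:{1,2,5,10}  Σf=1+4+25+100=130
q^11  k|11↦f(k): 1:1 11:121  a_11=122
q^12  k|12↦f(k): 1:1 2:4 3:9 4:16 6:36 12:144  a_12=210
q^13  k|13↦f(k): 1:1 13:169  a_13=170
q^14  k|14↦f(k): 1:1 2:4 7:49 14:196  a_14=250
q^15  k|15↦f(k): 15:225 5:25 3:9 1:1  a_15=260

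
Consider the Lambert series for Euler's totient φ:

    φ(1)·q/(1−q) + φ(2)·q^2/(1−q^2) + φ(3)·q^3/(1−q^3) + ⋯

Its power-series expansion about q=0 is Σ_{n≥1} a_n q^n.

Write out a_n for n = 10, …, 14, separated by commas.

n=10: 1·10 2·5 5·2 10·1  φ→[1+1+4+4]=10
[q^11] φ(11)=10,φ(1)=1 ⇒ 11
n=12: 1·12 2·6 3·4 4·3 6·2 12·1  φ→[1+1+2+2+2+4]=12
q^13  k|13↦φ(k): 13:12 1:1  a_13=13
n=14: 14·1 7·2 2·7 1·14  φ→[6+6+1+1]=14

10, 11, 12, 13, 14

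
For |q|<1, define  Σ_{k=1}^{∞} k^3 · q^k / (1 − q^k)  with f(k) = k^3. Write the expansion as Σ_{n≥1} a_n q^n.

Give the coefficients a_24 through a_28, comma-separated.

[q^24] f(24)=13824,f(12)=1728,f(8)=512,f(6)=216,f(4)=64,f(3)=27,f(2)=8,f(1)=1 ⇒ 16380
d|25:{1,5,25}  Σf=1+125+15625=15751
[q^26] f(26)=17576,f(13)=2197,f(2)=8,f(1)=1 ⇒ 19782
[q^27] f(1)=1,f(3)=27,f(9)=729,f(27)=19683 ⇒ 20440
q^28  k|28↦f(k): 28:21952 14:2744 7:343 4:64 2:8 1:1  a_28=25112

16380, 15751, 19782, 20440, 25112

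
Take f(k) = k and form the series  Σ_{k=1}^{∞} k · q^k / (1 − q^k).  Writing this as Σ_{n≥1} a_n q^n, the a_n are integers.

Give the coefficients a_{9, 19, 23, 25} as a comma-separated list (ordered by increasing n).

13, 20, 24, 31

d|9:{1,3,9}  Σf=1+3+9=13
d|19:{19,1}  Σf=19+1=20
q^23  k|23↦f(k): 23:23 1:1  a_23=24
[q^25] f(1)=1,f(5)=5,f(25)=25 ⇒ 31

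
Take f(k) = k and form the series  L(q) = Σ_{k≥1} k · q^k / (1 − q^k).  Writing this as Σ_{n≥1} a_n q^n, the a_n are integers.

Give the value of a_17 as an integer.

[q^17] f(1)=1,f(17)=17 ⇒ 18

a_17 = 18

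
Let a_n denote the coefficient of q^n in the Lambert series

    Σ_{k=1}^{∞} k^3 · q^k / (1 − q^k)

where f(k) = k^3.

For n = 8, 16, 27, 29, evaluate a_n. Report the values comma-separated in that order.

585, 4681, 20440, 24390

n=8: 1·8 2·4 4·2 8·1  f→[1+8+64+512]=585
q^16  k|16↦f(k): 16:4096 8:512 4:64 2:8 1:1  a_16=4681
q^27  k|27↦f(k): 1:1 3:27 9:729 27:19683  a_27=20440
d|29:{29,1}  Σf=24389+1=24390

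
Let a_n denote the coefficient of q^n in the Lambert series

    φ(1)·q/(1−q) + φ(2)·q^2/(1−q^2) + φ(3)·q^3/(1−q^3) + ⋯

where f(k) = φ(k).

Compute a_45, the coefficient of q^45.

q^45  k|45↦φ(k): 1:1 3:2 5:4 9:6 15:8 45:24  a_45=45

a_45 = 45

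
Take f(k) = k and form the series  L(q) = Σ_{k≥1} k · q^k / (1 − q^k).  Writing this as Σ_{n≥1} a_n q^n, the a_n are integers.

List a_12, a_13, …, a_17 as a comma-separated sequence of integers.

d|12:{1,2,3,4,6,12}  Σf=1+2+3+4+6+12=28
[q^13] f(13)=13,f(1)=1 ⇒ 14
d|14:{14,7,2,1}  Σf=14+7+2+1=24
n=15: 1·15 3·5 5·3 15·1  f→[1+3+5+15]=24
d|16:{1,2,4,8,16}  Σf=1+2+4+8+16=31
n=17: 17·1 1·17  f→[17+1]=18

28, 14, 24, 24, 31, 18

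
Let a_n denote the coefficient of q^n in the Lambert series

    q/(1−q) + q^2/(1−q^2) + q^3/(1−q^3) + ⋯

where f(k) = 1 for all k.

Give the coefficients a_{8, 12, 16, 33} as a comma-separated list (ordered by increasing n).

4, 6, 5, 4

d|8:{8,4,2,1}  Σf=1+1+1+1=4
d|12:{1,2,3,4,6,12}  Σf=1+1+1+1+1+1=6
d|16:{16,8,4,2,1}  Σf=1+1+1+1+1=5
n=33: 1·33 3·11 11·3 33·1  f→[1+1+1+1]=4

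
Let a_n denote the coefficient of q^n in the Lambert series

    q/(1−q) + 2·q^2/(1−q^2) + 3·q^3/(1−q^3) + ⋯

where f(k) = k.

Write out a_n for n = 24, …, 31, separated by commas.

n=24: 1·24 2·12 3·8 4·6 6·4 8·3 12·2 24·1  f→[1+2+3+4+6+8+12+24]=60
d|25:{25,5,1}  Σf=25+5+1=31
n=26: 1·26 2·13 13·2 26·1  f→[1+2+13+26]=42
d|27:{27,9,3,1}  Σf=27+9+3+1=40
q^28  k|28↦f(k): 1:1 2:2 4:4 7:7 14:14 28:28  a_28=56
q^29  k|29↦f(k): 1:1 29:29  a_29=30
n=30: 30·1 15·2 10·3 6·5 5·6 3·10 2·15 1·30  f→[30+15+10+6+5+3+2+1]=72
n=31: 1·31 31·1  f→[1+31]=32

60, 31, 42, 40, 56, 30, 72, 32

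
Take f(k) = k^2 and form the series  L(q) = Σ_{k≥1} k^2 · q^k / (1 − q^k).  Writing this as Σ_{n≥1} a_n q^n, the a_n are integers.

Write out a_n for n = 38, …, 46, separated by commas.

1810, 1700, 2210, 1682, 2500, 1850, 2562, 2366, 2650

q^38  k|38↦f(k): 1:1 2:4 19:361 38:1444  a_38=1810
[q^39] f(39)=1521,f(13)=169,f(3)=9,f(1)=1 ⇒ 1700
q^40  k|40↦f(k): 1:1 2:4 4:16 5:25 8:64 10:100 20:400 40:1600  a_40=2210
q^41  k|41↦f(k): 1:1 41:1681  a_41=1682
d|42:{1,2,3,6,7,14,21,42}  Σf=1+4+9+36+49+196+441+1764=2500
[q^43] f(1)=1,f(43)=1849 ⇒ 1850
[q^44] f(1)=1,f(2)=4,f(4)=16,f(11)=121,f(22)=484,f(44)=1936 ⇒ 2562
q^45  k|45↦f(k): 45:2025 15:225 9:81 5:25 3:9 1:1  a_45=2366
n=46: 1·46 2·23 23·2 46·1  f→[1+4+529+2116]=2650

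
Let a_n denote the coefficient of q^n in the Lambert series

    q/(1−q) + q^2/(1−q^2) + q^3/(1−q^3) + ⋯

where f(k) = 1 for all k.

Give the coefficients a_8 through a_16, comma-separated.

q^8  k|8↦f(k): 8:1 4:1 2:1 1:1  a_8=4
n=9: 1·9 3·3 9·1  f→[1+1+1]=3
d|10:{10,5,2,1}  Σf=1+1+1+1=4
d|11:{1,11}  Σf=1+1=2
n=12: 1·12 2·6 3·4 4·3 6·2 12·1  f→[1+1+1+1+1+1]=6
n=13: 13·1 1·13  f→[1+1]=2
d|14:{14,7,2,1}  Σf=1+1+1+1=4
[q^15] f(15)=1,f(5)=1,f(3)=1,f(1)=1 ⇒ 4
n=16: 16·1 8·2 4·4 2·8 1·16  f→[1+1+1+1+1]=5

4, 3, 4, 2, 6, 2, 4, 4, 5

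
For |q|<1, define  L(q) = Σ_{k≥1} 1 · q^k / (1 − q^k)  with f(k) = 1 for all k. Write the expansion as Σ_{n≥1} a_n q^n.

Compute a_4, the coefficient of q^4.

d|4:{4,2,1}  Σf=1+1+1=3

a_4 = 3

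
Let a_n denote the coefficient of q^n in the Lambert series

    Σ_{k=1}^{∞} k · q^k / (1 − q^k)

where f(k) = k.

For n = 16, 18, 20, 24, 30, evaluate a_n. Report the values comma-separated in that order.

[q^16] f(16)=16,f(8)=8,f(4)=4,f(2)=2,f(1)=1 ⇒ 31
n=18: 1·18 2·9 3·6 6·3 9·2 18·1  f→[1+2+3+6+9+18]=39
[q^20] f(20)=20,f(10)=10,f(5)=5,f(4)=4,f(2)=2,f(1)=1 ⇒ 42
q^24  k|24↦f(k): 1:1 2:2 3:3 4:4 6:6 8:8 12:12 24:24  a_24=60
[q^30] f(1)=1,f(2)=2,f(3)=3,f(5)=5,f(6)=6,f(10)=10,f(15)=15,f(30)=30 ⇒ 72

31, 39, 42, 60, 72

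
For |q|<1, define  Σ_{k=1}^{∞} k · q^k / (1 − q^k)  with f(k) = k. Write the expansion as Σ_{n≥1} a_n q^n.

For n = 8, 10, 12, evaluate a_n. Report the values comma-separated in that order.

15, 18, 28

[q^8] f(1)=1,f(2)=2,f(4)=4,f(8)=8 ⇒ 15
q^10  k|10↦f(k): 1:1 2:2 5:5 10:10  a_10=18
q^12  k|12↦f(k): 1:1 2:2 3:3 4:4 6:6 12:12  a_12=28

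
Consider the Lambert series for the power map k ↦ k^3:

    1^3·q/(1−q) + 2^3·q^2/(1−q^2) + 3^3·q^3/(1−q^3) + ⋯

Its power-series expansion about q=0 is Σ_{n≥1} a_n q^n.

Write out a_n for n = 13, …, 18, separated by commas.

2198, 3096, 3528, 4681, 4914, 6813

d|13:{1,13}  Σf=1+2197=2198
q^14  k|14↦f(k): 1:1 2:8 7:343 14:2744  a_14=3096
d|15:{1,3,5,15}  Σf=1+27+125+3375=3528
[q^16] f(1)=1,f(2)=8,f(4)=64,f(8)=512,f(16)=4096 ⇒ 4681
d|17:{17,1}  Σf=4913+1=4914
q^18  k|18↦f(k): 1:1 2:8 3:27 6:216 9:729 18:5832  a_18=6813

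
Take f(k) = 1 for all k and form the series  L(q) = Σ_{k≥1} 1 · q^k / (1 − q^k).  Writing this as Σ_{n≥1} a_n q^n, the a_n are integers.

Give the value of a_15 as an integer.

a_15 = 4

n=15: 1·15 3·5 5·3 15·1  f→[1+1+1+1]=4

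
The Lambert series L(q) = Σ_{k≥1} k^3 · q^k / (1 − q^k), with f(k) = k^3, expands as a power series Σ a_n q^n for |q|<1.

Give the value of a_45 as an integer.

d|45:{45,15,9,5,3,1}  Σf=91125+3375+729+125+27+1=95382

a_45 = 95382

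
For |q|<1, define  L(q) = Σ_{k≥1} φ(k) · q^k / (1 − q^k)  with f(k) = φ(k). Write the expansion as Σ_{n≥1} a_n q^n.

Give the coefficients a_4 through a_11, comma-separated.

[q^4] φ(1)=1,φ(2)=1,φ(4)=2 ⇒ 4
n=5: 1·5 5·1  φ→[1+4]=5
[q^6] φ(1)=1,φ(2)=1,φ(3)=2,φ(6)=2 ⇒ 6
q^7  k|7↦φ(k): 7:6 1:1  a_7=7
[q^8] φ(1)=1,φ(2)=1,φ(4)=2,φ(8)=4 ⇒ 8
[q^9] φ(1)=1,φ(3)=2,φ(9)=6 ⇒ 9
n=10: 10·1 5·2 2·5 1·10  φ→[4+4+1+1]=10
q^11  k|11↦φ(k): 1:1 11:10  a_11=11

4, 5, 6, 7, 8, 9, 10, 11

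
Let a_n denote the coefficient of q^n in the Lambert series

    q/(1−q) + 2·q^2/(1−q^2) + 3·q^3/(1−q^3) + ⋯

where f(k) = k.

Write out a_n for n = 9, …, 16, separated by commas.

n=9: 1·9 3·3 9·1  f→[1+3+9]=13
n=10: 1·10 2·5 5·2 10·1  f→[1+2+5+10]=18
d|11:{1,11}  Σf=1+11=12
n=12: 12·1 6·2 4·3 3·4 2·6 1·12  f→[12+6+4+3+2+1]=28
n=13: 13·1 1·13  f→[13+1]=14
[q^14] f(1)=1,f(2)=2,f(7)=7,f(14)=14 ⇒ 24
[q^15] f(1)=1,f(3)=3,f(5)=5,f(15)=15 ⇒ 24
q^16  k|16↦f(k): 1:1 2:2 4:4 8:8 16:16  a_16=31

13, 18, 12, 28, 14, 24, 24, 31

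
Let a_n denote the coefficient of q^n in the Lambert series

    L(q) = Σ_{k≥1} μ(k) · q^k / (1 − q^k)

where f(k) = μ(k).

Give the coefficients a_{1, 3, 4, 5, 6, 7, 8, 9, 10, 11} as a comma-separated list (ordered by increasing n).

d|1:{1}  Σμ=1=1
q^3  k|3↦μ(k): 3:-1 1:1  a_3=0
q^4  k|4↦μ(k): 4:0 2:-1 1:1  a_4=0
n=5: 1·5 5·1  μ→[1+(-1)]=0
d|6:{1,2,3,6}  Σμ=1+(-1)+(-1)+1=0
d|7:{7,1}  Σμ=(-1)+1=0
[q^8] μ(1)=1,μ(2)=-1,μ(4)=0,μ(8)=0 ⇒ 0
[q^9] μ(1)=1,μ(3)=-1,μ(9)=0 ⇒ 0
d|10:{10,5,2,1}  Σμ=1+(-1)+(-1)+1=0
q^11  k|11↦μ(k): 11:-1 1:1  a_11=0

1, 0, 0, 0, 0, 0, 0, 0, 0, 0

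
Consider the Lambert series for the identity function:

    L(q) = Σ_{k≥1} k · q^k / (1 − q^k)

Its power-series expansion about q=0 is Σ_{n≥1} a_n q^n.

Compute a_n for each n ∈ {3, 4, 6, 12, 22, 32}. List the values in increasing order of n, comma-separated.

n=3: 1·3 3·1  f→[1+3]=4
n=4: 4·1 2·2 1·4  f→[4+2+1]=7
d|6:{6,3,2,1}  Σf=6+3+2+1=12
n=12: 1·12 2·6 3·4 4·3 6·2 12·1  f→[1+2+3+4+6+12]=28
[q^22] f(1)=1,f(2)=2,f(11)=11,f(22)=22 ⇒ 36
[q^32] f(32)=32,f(16)=16,f(8)=8,f(4)=4,f(2)=2,f(1)=1 ⇒ 63

4, 7, 12, 28, 36, 63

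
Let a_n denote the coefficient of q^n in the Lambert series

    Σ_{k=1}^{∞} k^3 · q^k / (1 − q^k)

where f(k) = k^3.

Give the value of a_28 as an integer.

d|28:{1,2,4,7,14,28}  Σf=1+8+64+343+2744+21952=25112

a_28 = 25112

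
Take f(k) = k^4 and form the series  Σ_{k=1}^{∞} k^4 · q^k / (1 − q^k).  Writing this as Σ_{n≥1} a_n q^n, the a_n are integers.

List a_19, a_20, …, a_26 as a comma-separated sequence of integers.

d|19:{19,1}  Σf=130321+1=130322
q^20  k|20↦f(k): 1:1 2:16 4:256 5:625 10:10000 20:160000  a_20=170898
d|21:{21,7,3,1}  Σf=194481+2401+81+1=196964
d|22:{1,2,11,22}  Σf=1+16+14641+234256=248914
d|23:{23,1}  Σf=279841+1=279842
d|24:{24,12,8,6,4,3,2,1}  Σf=331776+20736+4096+1296+256+81+16+1=358258
[q^25] f(25)=390625,f(5)=625,f(1)=1 ⇒ 391251
n=26: 26·1 13·2 2·13 1·26  f→[456976+28561+16+1]=485554

130322, 170898, 196964, 248914, 279842, 358258, 391251, 485554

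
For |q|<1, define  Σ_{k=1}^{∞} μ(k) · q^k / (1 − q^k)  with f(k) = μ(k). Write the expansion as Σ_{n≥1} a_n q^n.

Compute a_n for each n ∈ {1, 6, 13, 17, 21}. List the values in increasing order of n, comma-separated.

n=1: 1·1  μ→[1]=1
n=6: 1·6 2·3 3·2 6·1  μ→[1+(-1)+(-1)+1]=0
n=13: 13·1 1·13  μ→[(-1)+1]=0
q^17  k|17↦μ(k): 17:-1 1:1  a_17=0
q^21  k|21↦μ(k): 1:1 3:-1 7:-1 21:1  a_21=0

1, 0, 0, 0, 0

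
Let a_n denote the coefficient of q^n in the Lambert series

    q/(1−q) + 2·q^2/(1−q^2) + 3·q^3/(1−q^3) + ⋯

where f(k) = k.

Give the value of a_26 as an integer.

a_26 = 42

[q^26] f(1)=1,f(2)=2,f(13)=13,f(26)=26 ⇒ 42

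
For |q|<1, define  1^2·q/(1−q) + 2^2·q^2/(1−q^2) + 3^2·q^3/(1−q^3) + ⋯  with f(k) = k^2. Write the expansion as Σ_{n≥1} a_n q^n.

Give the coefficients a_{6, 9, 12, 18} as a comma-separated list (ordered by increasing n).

n=6: 6·1 3·2 2·3 1·6  f→[36+9+4+1]=50
q^9  k|9↦f(k): 1:1 3:9 9:81  a_9=91
d|12:{1,2,3,4,6,12}  Σf=1+4+9+16+36+144=210
d|18:{1,2,3,6,9,18}  Σf=1+4+9+36+81+324=455

50, 91, 210, 455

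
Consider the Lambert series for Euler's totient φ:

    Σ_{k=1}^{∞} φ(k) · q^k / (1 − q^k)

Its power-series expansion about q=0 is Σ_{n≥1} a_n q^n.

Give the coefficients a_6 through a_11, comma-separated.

d|6:{6,3,2,1}  Σφ=2+2+1+1=6
q^7  k|7↦φ(k): 1:1 7:6  a_7=7
n=8: 1·8 2·4 4·2 8·1  φ→[1+1+2+4]=8
[q^9] φ(1)=1,φ(3)=2,φ(9)=6 ⇒ 9
q^10  k|10↦φ(k): 10:4 5:4 2:1 1:1  a_10=10
q^11  k|11↦φ(k): 11:10 1:1  a_11=11

6, 7, 8, 9, 10, 11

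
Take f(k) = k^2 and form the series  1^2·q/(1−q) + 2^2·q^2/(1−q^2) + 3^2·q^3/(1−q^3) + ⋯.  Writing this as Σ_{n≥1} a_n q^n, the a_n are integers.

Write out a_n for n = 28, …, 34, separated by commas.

d|28:{1,2,4,7,14,28}  Σf=1+4+16+49+196+784=1050
d|29:{29,1}  Σf=841+1=842
q^30  k|30↦f(k): 30:900 15:225 10:100 6:36 5:25 3:9 2:4 1:1  a_30=1300
q^31  k|31↦f(k): 1:1 31:961  a_31=962
n=32: 1·32 2·16 4·8 8·4 16·2 32·1  f→[1+4+16+64+256+1024]=1365
[q^33] f(33)=1089,f(11)=121,f(3)=9,f(1)=1 ⇒ 1220
n=34: 1·34 2·17 17·2 34·1  f→[1+4+289+1156]=1450

1050, 842, 1300, 962, 1365, 1220, 1450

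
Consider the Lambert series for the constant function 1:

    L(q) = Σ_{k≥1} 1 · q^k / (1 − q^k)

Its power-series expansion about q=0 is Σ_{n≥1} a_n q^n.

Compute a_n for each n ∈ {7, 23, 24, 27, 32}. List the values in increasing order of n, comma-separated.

d|7:{7,1}  Σf=1+1=2
d|23:{23,1}  Σf=1+1=2
q^24  k|24↦f(k): 1:1 2:1 3:1 4:1 6:1 8:1 12:1 24:1  a_24=8
n=27: 1·27 3·9 9·3 27·1  f→[1+1+1+1]=4
q^32  k|32↦f(k): 1:1 2:1 4:1 8:1 16:1 32:1  a_32=6

2, 2, 8, 4, 6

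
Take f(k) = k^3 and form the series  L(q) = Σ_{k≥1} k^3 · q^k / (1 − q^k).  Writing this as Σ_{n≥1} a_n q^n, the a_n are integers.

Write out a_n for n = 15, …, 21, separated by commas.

3528, 4681, 4914, 6813, 6860, 9198, 9632

n=15: 1·15 3·5 5·3 15·1  f→[1+27+125+3375]=3528
n=16: 16·1 8·2 4·4 2·8 1·16  f→[4096+512+64+8+1]=4681
d|17:{17,1}  Σf=4913+1=4914
q^18  k|18↦f(k): 18:5832 9:729 6:216 3:27 2:8 1:1  a_18=6813
n=19: 19·1 1·19  f→[6859+1]=6860
n=20: 20·1 10·2 5·4 4·5 2·10 1·20  f→[8000+1000+125+64+8+1]=9198
n=21: 21·1 7·3 3·7 1·21  f→[9261+343+27+1]=9632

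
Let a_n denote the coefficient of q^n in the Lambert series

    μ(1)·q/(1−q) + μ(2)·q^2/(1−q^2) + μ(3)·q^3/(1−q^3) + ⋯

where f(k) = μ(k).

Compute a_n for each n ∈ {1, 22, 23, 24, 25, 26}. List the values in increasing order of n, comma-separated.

1, 0, 0, 0, 0, 0

[q^1] μ(1)=1 ⇒ 1
d|22:{22,11,2,1}  Σμ=1+(-1)+(-1)+1=0
[q^23] μ(1)=1,μ(23)=-1 ⇒ 0
n=24: 24·1 12·2 8·3 6·4 4·6 3·8 2·12 1·24  μ→[0+0+0+1+0+(-1)+(-1)+1]=0
[q^25] μ(25)=0,μ(5)=-1,μ(1)=1 ⇒ 0
[q^26] μ(26)=1,μ(13)=-1,μ(2)=-1,μ(1)=1 ⇒ 0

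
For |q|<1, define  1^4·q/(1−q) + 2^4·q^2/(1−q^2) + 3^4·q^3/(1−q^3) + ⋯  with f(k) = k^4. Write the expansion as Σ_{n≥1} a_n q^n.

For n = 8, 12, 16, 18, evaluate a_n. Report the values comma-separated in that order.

d|8:{1,2,4,8}  Σf=1+16+256+4096=4369
n=12: 12·1 6·2 4·3 3·4 2·6 1·12  f→[20736+1296+256+81+16+1]=22386
q^16  k|16↦f(k): 1:1 2:16 4:256 8:4096 16:65536  a_16=69905
q^18  k|18↦f(k): 18:104976 9:6561 6:1296 3:81 2:16 1:1  a_18=112931

4369, 22386, 69905, 112931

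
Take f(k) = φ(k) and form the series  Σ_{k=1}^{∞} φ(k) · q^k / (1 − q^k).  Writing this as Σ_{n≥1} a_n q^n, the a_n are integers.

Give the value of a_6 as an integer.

n=6: 1·6 2·3 3·2 6·1  φ→[1+1+2+2]=6

a_6 = 6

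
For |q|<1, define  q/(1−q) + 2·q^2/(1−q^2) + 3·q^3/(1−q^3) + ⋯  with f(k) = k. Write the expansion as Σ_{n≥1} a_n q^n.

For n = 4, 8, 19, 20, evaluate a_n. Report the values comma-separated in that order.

n=4: 1·4 2·2 4·1  f→[1+2+4]=7
q^8  k|8↦f(k): 1:1 2:2 4:4 8:8  a_8=15
[q^19] f(19)=19,f(1)=1 ⇒ 20
n=20: 20·1 10·2 5·4 4·5 2·10 1·20  f→[20+10+5+4+2+1]=42

7, 15, 20, 42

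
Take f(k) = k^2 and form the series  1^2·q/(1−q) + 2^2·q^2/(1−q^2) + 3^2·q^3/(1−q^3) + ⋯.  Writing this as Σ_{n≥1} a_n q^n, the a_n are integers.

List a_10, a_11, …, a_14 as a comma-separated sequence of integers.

d|10:{1,2,5,10}  Σf=1+4+25+100=130
d|11:{1,11}  Σf=1+121=122
n=12: 1·12 2·6 3·4 4·3 6·2 12·1  f→[1+4+9+16+36+144]=210
d|13:{13,1}  Σf=169+1=170
d|14:{1,2,7,14}  Σf=1+4+49+196=250

130, 122, 210, 170, 250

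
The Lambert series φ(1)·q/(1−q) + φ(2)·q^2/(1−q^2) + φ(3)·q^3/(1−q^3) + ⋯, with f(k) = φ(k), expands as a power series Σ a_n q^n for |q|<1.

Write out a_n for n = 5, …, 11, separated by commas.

q^5  k|5↦φ(k): 1:1 5:4  a_5=5
q^6  k|6↦φ(k): 1:1 2:1 3:2 6:2  a_6=6
[q^7] φ(7)=6,φ(1)=1 ⇒ 7
[q^8] φ(1)=1,φ(2)=1,φ(4)=2,φ(8)=4 ⇒ 8
[q^9] φ(9)=6,φ(3)=2,φ(1)=1 ⇒ 9
d|10:{1,2,5,10}  Σφ=1+1+4+4=10
d|11:{1,11}  Σφ=1+10=11

5, 6, 7, 8, 9, 10, 11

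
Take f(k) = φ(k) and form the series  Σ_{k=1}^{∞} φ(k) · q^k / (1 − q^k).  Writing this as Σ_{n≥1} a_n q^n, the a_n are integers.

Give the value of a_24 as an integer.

n=24: 1·24 2·12 3·8 4·6 6·4 8·3 12·2 24·1  φ→[1+1+2+2+2+4+4+8]=24

a_24 = 24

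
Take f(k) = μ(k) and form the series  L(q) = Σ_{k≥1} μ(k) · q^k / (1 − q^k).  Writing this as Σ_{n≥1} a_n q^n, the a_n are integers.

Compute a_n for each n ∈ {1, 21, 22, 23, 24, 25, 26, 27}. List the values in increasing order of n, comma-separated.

1, 0, 0, 0, 0, 0, 0, 0

[q^1] μ(1)=1 ⇒ 1
n=21: 1·21 3·7 7·3 21·1  μ→[1+(-1)+(-1)+1]=0
[q^22] μ(1)=1,μ(2)=-1,μ(11)=-1,μ(22)=1 ⇒ 0
d|23:{23,1}  Σμ=(-1)+1=0
n=24: 1·24 2·12 3·8 4·6 6·4 8·3 12·2 24·1  μ→[1+(-1)+(-1)+0+1+0+0+0]=0
d|25:{1,5,25}  Σμ=1+(-1)+0=0
d|26:{1,2,13,26}  Σμ=1+(-1)+(-1)+1=0
q^27  k|27↦μ(k): 27:0 9:0 3:-1 1:1  a_27=0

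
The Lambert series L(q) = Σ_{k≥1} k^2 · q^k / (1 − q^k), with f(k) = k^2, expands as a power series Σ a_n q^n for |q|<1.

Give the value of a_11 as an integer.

a_11 = 122

[q^11] f(1)=1,f(11)=121 ⇒ 122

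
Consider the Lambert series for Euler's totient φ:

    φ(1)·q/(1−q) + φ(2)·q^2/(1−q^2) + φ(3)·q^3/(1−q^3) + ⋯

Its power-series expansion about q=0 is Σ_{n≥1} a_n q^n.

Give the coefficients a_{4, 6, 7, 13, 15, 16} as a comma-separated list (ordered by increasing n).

n=4: 1·4 2·2 4·1  φ→[1+1+2]=4
q^6  k|6↦φ(k): 1:1 2:1 3:2 6:2  a_6=6
n=7: 7·1 1·7  φ→[6+1]=7
n=13: 13·1 1·13  φ→[12+1]=13
n=15: 1·15 3·5 5·3 15·1  φ→[1+2+4+8]=15
n=16: 1·16 2·8 4·4 8·2 16·1  φ→[1+1+2+4+8]=16

4, 6, 7, 13, 15, 16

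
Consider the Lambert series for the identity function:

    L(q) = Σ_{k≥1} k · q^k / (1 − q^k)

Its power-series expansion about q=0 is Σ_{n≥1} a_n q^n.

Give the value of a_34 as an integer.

d|34:{34,17,2,1}  Σf=34+17+2+1=54

a_34 = 54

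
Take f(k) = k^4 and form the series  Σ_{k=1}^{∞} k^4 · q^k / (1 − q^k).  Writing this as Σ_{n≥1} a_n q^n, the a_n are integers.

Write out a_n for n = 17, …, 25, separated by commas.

d|17:{17,1}  Σf=83521+1=83522
[q^18] f(18)=104976,f(9)=6561,f(6)=1296,f(3)=81,f(2)=16,f(1)=1 ⇒ 112931
[q^19] f(19)=130321,f(1)=1 ⇒ 130322
q^20  k|20↦f(k): 20:160000 10:10000 5:625 4:256 2:16 1:1  a_20=170898
d|21:{1,3,7,21}  Σf=1+81+2401+194481=196964
d|22:{1,2,11,22}  Σf=1+16+14641+234256=248914
q^23  k|23↦f(k): 23:279841 1:1  a_23=279842
n=24: 1·24 2·12 3·8 4·6 6·4 8·3 12·2 24·1  f→[1+16+81+256+1296+4096+20736+331776]=358258
q^25  k|25↦f(k): 1:1 5:625 25:390625  a_25=391251

83522, 112931, 130322, 170898, 196964, 248914, 279842, 358258, 391251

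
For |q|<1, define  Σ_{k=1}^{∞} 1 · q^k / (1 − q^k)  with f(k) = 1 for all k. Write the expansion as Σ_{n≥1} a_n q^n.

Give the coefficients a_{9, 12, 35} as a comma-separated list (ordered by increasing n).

3, 6, 4

q^9  k|9↦f(k): 9:1 3:1 1:1  a_9=3
d|12:{12,6,4,3,2,1}  Σf=1+1+1+1+1+1=6
n=35: 1·35 5·7 7·5 35·1  f→[1+1+1+1]=4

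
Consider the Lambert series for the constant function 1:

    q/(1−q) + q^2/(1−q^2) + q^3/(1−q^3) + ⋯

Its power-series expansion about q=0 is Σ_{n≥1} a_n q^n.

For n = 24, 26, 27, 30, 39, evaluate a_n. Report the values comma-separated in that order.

d|24:{24,12,8,6,4,3,2,1}  Σf=1+1+1+1+1+1+1+1=8
d|26:{1,2,13,26}  Σf=1+1+1+1=4
q^27  k|27↦f(k): 1:1 3:1 9:1 27:1  a_27=4
d|30:{30,15,10,6,5,3,2,1}  Σf=1+1+1+1+1+1+1+1=8
d|39:{39,13,3,1}  Σf=1+1+1+1=4

8, 4, 4, 8, 4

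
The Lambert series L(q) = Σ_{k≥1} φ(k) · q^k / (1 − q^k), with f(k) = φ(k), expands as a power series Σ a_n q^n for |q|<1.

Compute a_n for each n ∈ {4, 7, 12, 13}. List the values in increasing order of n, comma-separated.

q^4  k|4↦φ(k): 1:1 2:1 4:2  a_4=4
n=7: 1·7 7·1  φ→[1+6]=7
d|12:{12,6,4,3,2,1}  Σφ=4+2+2+2+1+1=12
d|13:{13,1}  Σφ=12+1=13

4, 7, 12, 13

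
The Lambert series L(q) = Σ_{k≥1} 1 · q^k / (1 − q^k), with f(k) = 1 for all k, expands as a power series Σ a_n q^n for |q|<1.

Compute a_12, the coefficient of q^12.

q^12  k|12↦f(k): 12:1 6:1 4:1 3:1 2:1 1:1  a_12=6

a_12 = 6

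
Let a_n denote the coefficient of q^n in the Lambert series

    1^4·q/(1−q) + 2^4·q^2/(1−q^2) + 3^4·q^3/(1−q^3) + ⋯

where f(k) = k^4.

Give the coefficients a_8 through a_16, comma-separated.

d|8:{1,2,4,8}  Σf=1+16+256+4096=4369
q^9  k|9↦f(k): 1:1 3:81 9:6561  a_9=6643
q^10  k|10↦f(k): 10:10000 5:625 2:16 1:1  a_10=10642
d|11:{1,11}  Σf=1+14641=14642
d|12:{1,2,3,4,6,12}  Σf=1+16+81+256+1296+20736=22386
d|13:{1,13}  Σf=1+28561=28562
q^14  k|14↦f(k): 14:38416 7:2401 2:16 1:1  a_14=40834
q^15  k|15↦f(k): 1:1 3:81 5:625 15:50625  a_15=51332
n=16: 1·16 2·8 4·4 8·2 16·1  f→[1+16+256+4096+65536]=69905

4369, 6643, 10642, 14642, 22386, 28562, 40834, 51332, 69905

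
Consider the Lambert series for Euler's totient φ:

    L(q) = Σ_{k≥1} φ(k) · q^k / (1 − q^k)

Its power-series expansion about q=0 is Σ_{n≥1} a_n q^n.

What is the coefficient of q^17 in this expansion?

d|17:{1,17}  Σφ=1+16=17

a_17 = 17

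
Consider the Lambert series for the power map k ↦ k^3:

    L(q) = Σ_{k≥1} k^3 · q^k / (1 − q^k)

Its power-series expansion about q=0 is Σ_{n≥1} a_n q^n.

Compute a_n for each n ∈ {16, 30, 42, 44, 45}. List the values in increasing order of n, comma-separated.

4681, 31752, 86688, 97236, 95382

q^16  k|16↦f(k): 1:1 2:8 4:64 8:512 16:4096  a_16=4681
n=30: 30·1 15·2 10·3 6·5 5·6 3·10 2·15 1·30  f→[27000+3375+1000+216+125+27+8+1]=31752
[q^42] f(42)=74088,f(21)=9261,f(14)=2744,f(7)=343,f(6)=216,f(3)=27,f(2)=8,f(1)=1 ⇒ 86688
n=44: 1·44 2·22 4·11 11·4 22·2 44·1  f→[1+8+64+1331+10648+85184]=97236
[q^45] f(45)=91125,f(15)=3375,f(9)=729,f(5)=125,f(3)=27,f(1)=1 ⇒ 95382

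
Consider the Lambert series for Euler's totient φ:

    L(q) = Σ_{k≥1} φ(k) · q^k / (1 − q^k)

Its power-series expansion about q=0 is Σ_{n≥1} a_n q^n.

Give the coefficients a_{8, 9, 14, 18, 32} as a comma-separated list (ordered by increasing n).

[q^8] φ(1)=1,φ(2)=1,φ(4)=2,φ(8)=4 ⇒ 8
n=9: 9·1 3·3 1·9  φ→[6+2+1]=9
q^14  k|14↦φ(k): 1:1 2:1 7:6 14:6  a_14=14
d|18:{18,9,6,3,2,1}  Σφ=6+6+2+2+1+1=18
d|32:{32,16,8,4,2,1}  Σφ=16+8+4+2+1+1=32

8, 9, 14, 18, 32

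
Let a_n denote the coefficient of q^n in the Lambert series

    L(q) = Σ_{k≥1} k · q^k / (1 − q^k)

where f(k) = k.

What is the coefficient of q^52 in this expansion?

a_52 = 98

[q^52] f(1)=1,f(2)=2,f(4)=4,f(13)=13,f(26)=26,f(52)=52 ⇒ 98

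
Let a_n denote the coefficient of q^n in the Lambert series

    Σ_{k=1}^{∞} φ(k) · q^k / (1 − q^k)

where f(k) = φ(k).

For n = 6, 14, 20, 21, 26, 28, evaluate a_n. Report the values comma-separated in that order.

n=6: 6·1 3·2 2·3 1·6  φ→[2+2+1+1]=6
n=14: 14·1 7·2 2·7 1·14  φ→[6+6+1+1]=14
[q^20] φ(20)=8,φ(10)=4,φ(5)=4,φ(4)=2,φ(2)=1,φ(1)=1 ⇒ 20
n=21: 21·1 7·3 3·7 1·21  φ→[12+6+2+1]=21
[q^26] φ(26)=12,φ(13)=12,φ(2)=1,φ(1)=1 ⇒ 26
[q^28] φ(1)=1,φ(2)=1,φ(4)=2,φ(7)=6,φ(14)=6,φ(28)=12 ⇒ 28

6, 14, 20, 21, 26, 28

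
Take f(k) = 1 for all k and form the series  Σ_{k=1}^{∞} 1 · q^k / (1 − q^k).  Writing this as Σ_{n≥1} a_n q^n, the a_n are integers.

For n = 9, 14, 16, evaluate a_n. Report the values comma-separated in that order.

3, 4, 5

q^9  k|9↦f(k): 1:1 3:1 9:1  a_9=3
[q^14] f(1)=1,f(2)=1,f(7)=1,f(14)=1 ⇒ 4
[q^16] f(1)=1,f(2)=1,f(4)=1,f(8)=1,f(16)=1 ⇒ 5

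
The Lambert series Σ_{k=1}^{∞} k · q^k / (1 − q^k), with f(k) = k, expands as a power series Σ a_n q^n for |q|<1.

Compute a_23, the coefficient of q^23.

a_23 = 24

n=23: 23·1 1·23  f→[23+1]=24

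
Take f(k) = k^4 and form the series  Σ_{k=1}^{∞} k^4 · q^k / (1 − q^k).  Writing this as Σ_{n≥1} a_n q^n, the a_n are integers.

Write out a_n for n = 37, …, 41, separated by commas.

d|37:{37,1}  Σf=1874161+1=1874162
n=38: 1·38 2·19 19·2 38·1  f→[1+16+130321+2085136]=2215474
d|39:{1,3,13,39}  Σf=1+81+28561+2313441=2342084
n=40: 1·40 2·20 4·10 5·8 8·5 10·4 20·2 40·1  f→[1+16+256+625+4096+10000+160000+2560000]=2734994
n=41: 41·1 1·41  f→[2825761+1]=2825762

1874162, 2215474, 2342084, 2734994, 2825762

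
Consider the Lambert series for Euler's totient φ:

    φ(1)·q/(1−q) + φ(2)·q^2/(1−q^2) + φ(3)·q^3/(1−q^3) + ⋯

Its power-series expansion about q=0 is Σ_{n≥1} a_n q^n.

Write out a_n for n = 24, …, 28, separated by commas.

n=24: 1·24 2·12 3·8 4·6 6·4 8·3 12·2 24·1  φ→[1+1+2+2+2+4+4+8]=24
[q^25] φ(25)=20,φ(5)=4,φ(1)=1 ⇒ 25
q^26  k|26↦φ(k): 1:1 2:1 13:12 26:12  a_26=26
n=27: 27·1 9·3 3·9 1·27  φ→[18+6+2+1]=27
[q^28] φ(28)=12,φ(14)=6,φ(7)=6,φ(4)=2,φ(2)=1,φ(1)=1 ⇒ 28

24, 25, 26, 27, 28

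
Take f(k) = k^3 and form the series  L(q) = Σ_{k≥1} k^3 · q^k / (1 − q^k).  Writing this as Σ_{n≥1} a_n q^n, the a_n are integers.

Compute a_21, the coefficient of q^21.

a_21 = 9632

q^21  k|21↦f(k): 1:1 3:27 7:343 21:9261  a_21=9632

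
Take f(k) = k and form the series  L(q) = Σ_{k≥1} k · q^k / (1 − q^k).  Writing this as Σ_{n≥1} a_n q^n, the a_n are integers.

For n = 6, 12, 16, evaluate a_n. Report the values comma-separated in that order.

12, 28, 31

d|6:{1,2,3,6}  Σf=1+2+3+6=12
d|12:{1,2,3,4,6,12}  Σf=1+2+3+4+6+12=28
q^16  k|16↦f(k): 16:16 8:8 4:4 2:2 1:1  a_16=31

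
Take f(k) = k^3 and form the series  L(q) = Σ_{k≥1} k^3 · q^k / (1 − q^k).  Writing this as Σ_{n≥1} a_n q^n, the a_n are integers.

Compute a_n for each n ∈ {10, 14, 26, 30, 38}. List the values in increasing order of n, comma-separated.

1134, 3096, 19782, 31752, 61740

d|10:{10,5,2,1}  Σf=1000+125+8+1=1134
n=14: 1·14 2·7 7·2 14·1  f→[1+8+343+2744]=3096
n=26: 1·26 2·13 13·2 26·1  f→[1+8+2197+17576]=19782
n=30: 1·30 2·15 3·10 5·6 6·5 10·3 15·2 30·1  f→[1+8+27+125+216+1000+3375+27000]=31752
n=38: 1·38 2·19 19·2 38·1  f→[1+8+6859+54872]=61740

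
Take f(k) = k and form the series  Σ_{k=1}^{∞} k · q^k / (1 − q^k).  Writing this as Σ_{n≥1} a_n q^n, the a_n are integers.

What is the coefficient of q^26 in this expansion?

d|26:{26,13,2,1}  Σf=26+13+2+1=42

a_26 = 42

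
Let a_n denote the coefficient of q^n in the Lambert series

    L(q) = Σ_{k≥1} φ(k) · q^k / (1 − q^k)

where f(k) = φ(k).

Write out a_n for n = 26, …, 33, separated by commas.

n=26: 1·26 2·13 13·2 26·1  φ→[1+1+12+12]=26
n=27: 1·27 3·9 9·3 27·1  φ→[1+2+6+18]=27
q^28  k|28↦φ(k): 28:12 14:6 7:6 4:2 2:1 1:1  a_28=28
[q^29] φ(1)=1,φ(29)=28 ⇒ 29
q^30  k|30↦φ(k): 1:1 2:1 3:2 5:4 6:2 10:4 15:8 30:8  a_30=30
q^31  k|31↦φ(k): 1:1 31:30  a_31=31
d|32:{1,2,4,8,16,32}  Σφ=1+1+2+4+8+16=32
q^33  k|33↦φ(k): 1:1 3:2 11:10 33:20  a_33=33

26, 27, 28, 29, 30, 31, 32, 33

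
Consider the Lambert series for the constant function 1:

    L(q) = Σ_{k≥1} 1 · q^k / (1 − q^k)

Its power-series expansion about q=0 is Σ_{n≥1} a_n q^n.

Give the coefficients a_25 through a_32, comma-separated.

3, 4, 4, 6, 2, 8, 2, 6

[q^25] f(25)=1,f(5)=1,f(1)=1 ⇒ 3
q^26  k|26↦f(k): 26:1 13:1 2:1 1:1  a_26=4
[q^27] f(27)=1,f(9)=1,f(3)=1,f(1)=1 ⇒ 4
d|28:{28,14,7,4,2,1}  Σf=1+1+1+1+1+1=6
n=29: 1·29 29·1  f→[1+1]=2
q^30  k|30↦f(k): 1:1 2:1 3:1 5:1 6:1 10:1 15:1 30:1  a_30=8
q^31  k|31↦f(k): 1:1 31:1  a_31=2
d|32:{1,2,4,8,16,32}  Σf=1+1+1+1+1+1=6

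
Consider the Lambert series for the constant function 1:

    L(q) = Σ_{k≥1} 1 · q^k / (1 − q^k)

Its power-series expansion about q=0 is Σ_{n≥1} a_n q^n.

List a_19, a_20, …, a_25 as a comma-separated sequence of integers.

d|19:{1,19}  Σf=1+1=2
q^20  k|20↦f(k): 1:1 2:1 4:1 5:1 10:1 20:1  a_20=6
q^21  k|21↦f(k): 21:1 7:1 3:1 1:1  a_21=4
[q^22] f(22)=1,f(11)=1,f(2)=1,f(1)=1 ⇒ 4
[q^23] f(23)=1,f(1)=1 ⇒ 2
n=24: 1·24 2·12 3·8 4·6 6·4 8·3 12·2 24·1  f→[1+1+1+1+1+1+1+1]=8
q^25  k|25↦f(k): 25:1 5:1 1:1  a_25=3

2, 6, 4, 4, 2, 8, 3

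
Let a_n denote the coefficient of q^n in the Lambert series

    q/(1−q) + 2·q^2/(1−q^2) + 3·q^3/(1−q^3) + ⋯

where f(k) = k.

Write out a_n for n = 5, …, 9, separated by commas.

q^5  k|5↦f(k): 1:1 5:5  a_5=6
n=6: 1·6 2·3 3·2 6·1  f→[1+2+3+6]=12
d|7:{1,7}  Σf=1+7=8
n=8: 8·1 4·2 2·4 1·8  f→[8+4+2+1]=15
[q^9] f(1)=1,f(3)=3,f(9)=9 ⇒ 13

6, 12, 8, 15, 13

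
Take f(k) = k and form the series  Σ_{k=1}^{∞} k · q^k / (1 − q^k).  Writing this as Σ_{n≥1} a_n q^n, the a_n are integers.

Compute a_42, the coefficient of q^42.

a_42 = 96

q^42  k|42↦f(k): 42:42 21:21 14:14 7:7 6:6 3:3 2:2 1:1  a_42=96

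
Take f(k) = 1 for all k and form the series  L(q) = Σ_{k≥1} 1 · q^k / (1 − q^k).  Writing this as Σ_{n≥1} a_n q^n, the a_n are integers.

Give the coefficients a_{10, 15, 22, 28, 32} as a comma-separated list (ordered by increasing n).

d|10:{10,5,2,1}  Σf=1+1+1+1=4
n=15: 15·1 5·3 3·5 1·15  f→[1+1+1+1]=4
n=22: 22·1 11·2 2·11 1·22  f→[1+1+1+1]=4
[q^28] f(28)=1,f(14)=1,f(7)=1,f(4)=1,f(2)=1,f(1)=1 ⇒ 6
[q^32] f(32)=1,f(16)=1,f(8)=1,f(4)=1,f(2)=1,f(1)=1 ⇒ 6

4, 4, 4, 6, 6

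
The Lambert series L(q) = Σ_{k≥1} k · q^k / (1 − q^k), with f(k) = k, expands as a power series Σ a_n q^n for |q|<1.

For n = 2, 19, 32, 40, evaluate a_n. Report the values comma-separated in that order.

n=2: 1·2 2·1  f→[1+2]=3
d|19:{19,1}  Σf=19+1=20
d|32:{32,16,8,4,2,1}  Σf=32+16+8+4+2+1=63
[q^40] f(1)=1,f(2)=2,f(4)=4,f(5)=5,f(8)=8,f(10)=10,f(20)=20,f(40)=40 ⇒ 90

3, 20, 63, 90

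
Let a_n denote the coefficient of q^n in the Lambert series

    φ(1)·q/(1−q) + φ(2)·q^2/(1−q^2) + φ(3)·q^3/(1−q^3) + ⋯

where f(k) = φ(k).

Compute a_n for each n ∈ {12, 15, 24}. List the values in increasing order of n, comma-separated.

[q^12] φ(1)=1,φ(2)=1,φ(3)=2,φ(4)=2,φ(6)=2,φ(12)=4 ⇒ 12
q^15  k|15↦φ(k): 15:8 5:4 3:2 1:1  a_15=15
d|24:{1,2,3,4,6,8,12,24}  Σφ=1+1+2+2+2+4+4+8=24

12, 15, 24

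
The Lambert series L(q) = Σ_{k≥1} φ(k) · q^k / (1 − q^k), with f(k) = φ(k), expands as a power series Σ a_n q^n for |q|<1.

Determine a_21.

d|21:{1,3,7,21}  Σφ=1+2+6+12=21

a_21 = 21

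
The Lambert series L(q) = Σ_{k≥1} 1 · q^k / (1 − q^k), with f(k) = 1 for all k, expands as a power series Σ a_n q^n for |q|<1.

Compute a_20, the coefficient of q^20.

a_20 = 6

[q^20] f(1)=1,f(2)=1,f(4)=1,f(5)=1,f(10)=1,f(20)=1 ⇒ 6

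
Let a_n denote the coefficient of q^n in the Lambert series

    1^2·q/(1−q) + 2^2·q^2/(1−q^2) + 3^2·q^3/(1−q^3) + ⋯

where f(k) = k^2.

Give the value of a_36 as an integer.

a_36 = 1911

q^36  k|36↦f(k): 36:1296 18:324 12:144 9:81 6:36 4:16 3:9 2:4 1:1  a_36=1911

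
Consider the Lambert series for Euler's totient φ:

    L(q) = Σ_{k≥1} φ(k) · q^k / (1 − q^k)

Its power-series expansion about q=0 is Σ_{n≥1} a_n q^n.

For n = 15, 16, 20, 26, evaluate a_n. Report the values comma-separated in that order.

[q^15] φ(15)=8,φ(5)=4,φ(3)=2,φ(1)=1 ⇒ 15
n=16: 16·1 8·2 4·4 2·8 1·16  φ→[8+4+2+1+1]=16
[q^20] φ(20)=8,φ(10)=4,φ(5)=4,φ(4)=2,φ(2)=1,φ(1)=1 ⇒ 20
[q^26] φ(26)=12,φ(13)=12,φ(2)=1,φ(1)=1 ⇒ 26

15, 16, 20, 26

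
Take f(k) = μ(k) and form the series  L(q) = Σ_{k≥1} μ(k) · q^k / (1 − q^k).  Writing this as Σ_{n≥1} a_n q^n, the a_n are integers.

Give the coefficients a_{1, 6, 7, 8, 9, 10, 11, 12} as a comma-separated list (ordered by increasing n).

n=1: 1·1  μ→[1]=1
n=6: 6·1 3·2 2·3 1·6  μ→[1+(-1)+(-1)+1]=0
n=7: 1·7 7·1  μ→[1+(-1)]=0
q^8  k|8↦μ(k): 8:0 4:0 2:-1 1:1  a_8=0
q^9  k|9↦μ(k): 9:0 3:-1 1:1  a_9=0
q^10  k|10↦μ(k): 10:1 5:-1 2:-1 1:1  a_10=0
[q^11] μ(1)=1,μ(11)=-1 ⇒ 0
[q^12] μ(1)=1,μ(2)=-1,μ(3)=-1,μ(4)=0,μ(6)=1,μ(12)=0 ⇒ 0

1, 0, 0, 0, 0, 0, 0, 0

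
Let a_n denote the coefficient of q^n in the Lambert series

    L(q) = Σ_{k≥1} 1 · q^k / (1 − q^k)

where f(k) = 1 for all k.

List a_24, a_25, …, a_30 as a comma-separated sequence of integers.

8, 3, 4, 4, 6, 2, 8

q^24  k|24↦f(k): 24:1 12:1 8:1 6:1 4:1 3:1 2:1 1:1  a_24=8
d|25:{1,5,25}  Σf=1+1+1=3
n=26: 1·26 2·13 13·2 26·1  f→[1+1+1+1]=4
[q^27] f(1)=1,f(3)=1,f(9)=1,f(27)=1 ⇒ 4
n=28: 28·1 14·2 7·4 4·7 2·14 1·28  f→[1+1+1+1+1+1]=6
[q^29] f(29)=1,f(1)=1 ⇒ 2
[q^30] f(1)=1,f(2)=1,f(3)=1,f(5)=1,f(6)=1,f(10)=1,f(15)=1,f(30)=1 ⇒ 8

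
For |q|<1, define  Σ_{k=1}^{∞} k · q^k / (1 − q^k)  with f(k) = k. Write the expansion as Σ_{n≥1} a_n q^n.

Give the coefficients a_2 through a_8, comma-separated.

n=2: 2·1 1·2  f→[2+1]=3
[q^3] f(1)=1,f(3)=3 ⇒ 4
q^4  k|4↦f(k): 1:1 2:2 4:4  a_4=7
n=5: 5·1 1·5  f→[5+1]=6
q^6  k|6↦f(k): 6:6 3:3 2:2 1:1  a_6=12
n=7: 7·1 1·7  f→[7+1]=8
n=8: 8·1 4·2 2·4 1·8  f→[8+4+2+1]=15

3, 4, 7, 6, 12, 8, 15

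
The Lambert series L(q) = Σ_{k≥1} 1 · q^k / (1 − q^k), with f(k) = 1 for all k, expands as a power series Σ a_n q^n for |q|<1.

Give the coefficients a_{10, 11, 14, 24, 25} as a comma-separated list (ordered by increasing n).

q^10  k|10↦f(k): 1:1 2:1 5:1 10:1  a_10=4
d|11:{1,11}  Σf=1+1=2
q^14  k|14↦f(k): 1:1 2:1 7:1 14:1  a_14=4
q^24  k|24↦f(k): 24:1 12:1 8:1 6:1 4:1 3:1 2:1 1:1  a_24=8
d|25:{25,5,1}  Σf=1+1+1=3

4, 2, 4, 8, 3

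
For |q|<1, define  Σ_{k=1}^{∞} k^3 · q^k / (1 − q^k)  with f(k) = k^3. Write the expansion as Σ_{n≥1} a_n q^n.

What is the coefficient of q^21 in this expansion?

q^21  k|21↦f(k): 21:9261 7:343 3:27 1:1  a_21=9632

a_21 = 9632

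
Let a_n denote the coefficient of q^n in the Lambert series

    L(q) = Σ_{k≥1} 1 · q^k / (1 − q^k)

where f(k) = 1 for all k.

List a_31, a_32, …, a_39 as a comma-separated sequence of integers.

[q^31] f(31)=1,f(1)=1 ⇒ 2
[q^32] f(32)=1,f(16)=1,f(8)=1,f(4)=1,f(2)=1,f(1)=1 ⇒ 6
n=33: 1·33 3·11 11·3 33·1  f→[1+1+1+1]=4
q^34  k|34↦f(k): 1:1 2:1 17:1 34:1  a_34=4
[q^35] f(1)=1,f(5)=1,f(7)=1,f(35)=1 ⇒ 4
q^36  k|36↦f(k): 36:1 18:1 12:1 9:1 6:1 4:1 3:1 2:1 1:1  a_36=9
[q^37] f(37)=1,f(1)=1 ⇒ 2
q^38  k|38↦f(k): 1:1 2:1 19:1 38:1  a_38=4
[q^39] f(39)=1,f(13)=1,f(3)=1,f(1)=1 ⇒ 4

2, 6, 4, 4, 4, 9, 2, 4, 4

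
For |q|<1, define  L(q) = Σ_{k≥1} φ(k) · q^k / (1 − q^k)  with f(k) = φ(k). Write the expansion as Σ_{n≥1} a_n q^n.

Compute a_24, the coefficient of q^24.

d|24:{1,2,3,4,6,8,12,24}  Σφ=1+1+2+2+2+4+4+8=24

a_24 = 24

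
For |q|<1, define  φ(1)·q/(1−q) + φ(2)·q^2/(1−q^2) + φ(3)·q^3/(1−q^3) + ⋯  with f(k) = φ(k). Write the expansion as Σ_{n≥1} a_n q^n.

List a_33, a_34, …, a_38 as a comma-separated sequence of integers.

[q^33] φ(1)=1,φ(3)=2,φ(11)=10,φ(33)=20 ⇒ 33
d|34:{34,17,2,1}  Σφ=16+16+1+1=34
[q^35] φ(35)=24,φ(7)=6,φ(5)=4,φ(1)=1 ⇒ 35
q^36  k|36↦φ(k): 1:1 2:1 3:2 4:2 6:2 9:6 12:4 18:6 36:12  a_36=36
d|37:{37,1}  Σφ=36+1=37
n=38: 38·1 19·2 2·19 1·38  φ→[18+18+1+1]=38

33, 34, 35, 36, 37, 38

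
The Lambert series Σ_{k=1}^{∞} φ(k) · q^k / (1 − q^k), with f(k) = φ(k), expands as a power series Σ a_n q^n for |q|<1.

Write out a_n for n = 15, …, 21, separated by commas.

[q^15] φ(1)=1,φ(3)=2,φ(5)=4,φ(15)=8 ⇒ 15
n=16: 1·16 2·8 4·4 8·2 16·1  φ→[1+1+2+4+8]=16
[q^17] φ(1)=1,φ(17)=16 ⇒ 17
q^18  k|18↦φ(k): 1:1 2:1 3:2 6:2 9:6 18:6  a_18=18
[q^19] φ(19)=18,φ(1)=1 ⇒ 19
d|20:{1,2,4,5,10,20}  Σφ=1+1+2+4+4+8=20
[q^21] φ(21)=12,φ(7)=6,φ(3)=2,φ(1)=1 ⇒ 21

15, 16, 17, 18, 19, 20, 21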